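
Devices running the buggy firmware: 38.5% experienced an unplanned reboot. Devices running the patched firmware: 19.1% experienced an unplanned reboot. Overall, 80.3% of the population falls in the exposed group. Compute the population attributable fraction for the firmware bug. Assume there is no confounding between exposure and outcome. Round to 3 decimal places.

p₁ = 0.385, p₀ = 0.191.
Overall risk P(Y=1) = π·p₁ + (1−π)·p₀ = 0.803×0.385 + 0.197×0.191 = 0.34678.
Under exogeneity, PAF = [P(Y=1) − p₀] / P(Y=1).
PAF = (0.34678 − 0.191) / 0.34678 ≈ 0.4492

PAF ≈ 0.449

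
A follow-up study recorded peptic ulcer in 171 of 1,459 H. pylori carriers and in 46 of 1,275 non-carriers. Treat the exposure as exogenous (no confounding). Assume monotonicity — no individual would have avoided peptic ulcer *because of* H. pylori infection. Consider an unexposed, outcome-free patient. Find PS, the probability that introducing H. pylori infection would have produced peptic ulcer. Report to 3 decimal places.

PS ≈ 0.084

p₁ = P(outcome | exposed) = 171/1459 = 0.1172
p₀ = P(outcome | unexposed) = 46/1275 = 0.036078
Under exogeneity and monotonicity, PS = (p₁ − p₀) / (1 − p₀).
PS = (0.1172 − 0.036078) / (1 − 0.036078) = 0.081125 / 0.96392 ≈ 0.0842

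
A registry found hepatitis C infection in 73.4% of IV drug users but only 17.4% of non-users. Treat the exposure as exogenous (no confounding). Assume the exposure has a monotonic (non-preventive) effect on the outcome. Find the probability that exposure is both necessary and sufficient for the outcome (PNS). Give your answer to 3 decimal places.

PNS ≈ 0.560

p₁ = 0.734, p₀ = 0.174.
Under exogeneity and monotonicity, PNS = p₁ − p₀.
PNS = 0.734 − 0.174 = 0.56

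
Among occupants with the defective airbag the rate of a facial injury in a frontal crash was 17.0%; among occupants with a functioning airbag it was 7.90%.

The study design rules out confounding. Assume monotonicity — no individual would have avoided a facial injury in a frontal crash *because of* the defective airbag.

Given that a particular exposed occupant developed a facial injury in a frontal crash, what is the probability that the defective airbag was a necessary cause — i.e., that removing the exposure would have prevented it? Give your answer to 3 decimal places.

PN ≈ 0.535

p₁ = 0.17, p₀ = 0.079.
Under exogeneity and monotonicity, PN = (p₁ − p₀) / p₁.
PN = (0.17 − 0.079) / 0.17 = 0.091 / 0.17 ≈ 0.5353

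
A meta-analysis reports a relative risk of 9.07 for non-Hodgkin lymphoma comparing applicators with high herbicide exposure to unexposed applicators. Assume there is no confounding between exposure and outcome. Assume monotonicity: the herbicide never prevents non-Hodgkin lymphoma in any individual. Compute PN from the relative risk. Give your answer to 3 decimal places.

PN ≈ 0.890

Under exogeneity and monotonicity, PN = (RR − 1) / RR = 1 − 1/RR.
PN = (9.07 − 1) / 9.07 = 8.07 / 9.07 ≈ 0.8897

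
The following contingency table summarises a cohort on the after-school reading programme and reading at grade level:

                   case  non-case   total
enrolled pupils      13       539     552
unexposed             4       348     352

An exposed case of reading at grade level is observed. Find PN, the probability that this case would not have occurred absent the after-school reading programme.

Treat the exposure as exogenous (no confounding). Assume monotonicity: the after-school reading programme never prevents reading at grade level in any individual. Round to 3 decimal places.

p₁ = P(outcome | exposed) = 13/552 = 0.023551
p₀ = P(outcome | unexposed) = 4/352 = 0.011364
Under exogeneity and monotonicity, PN = (p₁ − p₀)/p₁.
PN = (0.023551 − 0.011364) / 0.023551 ≈ 0.5175

PN ≈ 0.517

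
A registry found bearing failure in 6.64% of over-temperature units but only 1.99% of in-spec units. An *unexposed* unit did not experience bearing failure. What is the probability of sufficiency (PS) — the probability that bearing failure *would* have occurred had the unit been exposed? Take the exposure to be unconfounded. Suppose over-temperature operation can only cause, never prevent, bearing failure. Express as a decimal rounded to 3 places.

PS ≈ 0.047

p₁ = 0.0664, p₀ = 0.0199.
Under exogeneity and monotonicity, PS = (p₁ − p₀) / (1 − p₀).
PS = (0.0664 − 0.0199) / (1 − 0.0199) = 0.0465 / 0.9801 ≈ 0.0474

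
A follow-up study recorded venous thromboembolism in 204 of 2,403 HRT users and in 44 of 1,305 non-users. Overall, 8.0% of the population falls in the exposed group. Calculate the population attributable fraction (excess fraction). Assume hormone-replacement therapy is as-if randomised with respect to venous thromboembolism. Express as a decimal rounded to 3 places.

PAF ≈ 0.108

p₁ = P(outcome | exposed) = 204/2403 = 0.084894
p₀ = P(outcome | unexposed) = 44/1305 = 0.033716
Overall risk P(Y=1) = π·p₁ + (1−π)·p₀ = 0.08×0.084894 + 0.92×0.033716 = 0.037811.
Under exogeneity, PAF = [P(Y=1) − p₀] / P(Y=1).
PAF = (0.037811 − 0.033716) / 0.037811 ≈ 0.1083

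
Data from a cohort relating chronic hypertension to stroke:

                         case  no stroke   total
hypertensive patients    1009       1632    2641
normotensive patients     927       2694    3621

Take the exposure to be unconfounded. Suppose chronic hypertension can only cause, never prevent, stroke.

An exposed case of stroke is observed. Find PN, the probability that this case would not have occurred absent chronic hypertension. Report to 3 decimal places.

PN ≈ 0.330

p₁ = P(outcome | exposed) = 1009/2641 = 0.38205
p₀ = P(outcome | unexposed) = 927/3621 = 0.25601
Under exogeneity and monotonicity, PN = (p₁ − p₀)/p₁.
PN = (0.38205 − 0.25601) / 0.38205 ≈ 0.3299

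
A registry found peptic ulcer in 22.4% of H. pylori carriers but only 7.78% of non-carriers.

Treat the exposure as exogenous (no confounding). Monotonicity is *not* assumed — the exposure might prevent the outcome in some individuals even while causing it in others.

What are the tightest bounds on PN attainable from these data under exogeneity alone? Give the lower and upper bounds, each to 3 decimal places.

p₁ = 0.224, p₀ = 0.0778.
Under exogeneity alone the bounds on PN are max{0,(p₁−p₀)/p₁} ≤ PN ≤ min{1,(1−p₀)/p₁}.
  lower = (p₁ − p₀)/p₁ = 0.1462 / 0.224 ≈ 0.6527
  upper = min{1, (1 − p₀)/p₁} = 0.9222 / 0.224 ≈ 4.1170 → capped at 1

0.653 ≤ PN ≤ 1.000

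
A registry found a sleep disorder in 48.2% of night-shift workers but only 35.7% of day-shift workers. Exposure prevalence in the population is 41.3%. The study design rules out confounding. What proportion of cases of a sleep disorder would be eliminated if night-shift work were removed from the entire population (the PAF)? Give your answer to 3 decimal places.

PAF ≈ 0.126

p₁ = 0.482, p₀ = 0.357.
Overall risk P(Y=1) = π·p₁ + (1−π)·p₀ = 0.413×0.482 + 0.587×0.357 = 0.40863.
Under exogeneity, PAF = [P(Y=1) − p₀] / P(Y=1).
PAF = (0.40863 − 0.357) / 0.40863 ≈ 0.1263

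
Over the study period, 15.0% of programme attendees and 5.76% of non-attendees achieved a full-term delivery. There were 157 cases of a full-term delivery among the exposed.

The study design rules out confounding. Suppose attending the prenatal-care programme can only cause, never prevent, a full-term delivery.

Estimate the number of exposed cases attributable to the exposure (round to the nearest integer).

p₁ = 0.15, p₀ = 0.0576.
PN = (p₁ − p₀)/p₁ = (0.15 − 0.0576) / 0.15 ≈ 0.61600.
Attributable cases ≈ PN × (exposed cases) = 0.61600 × 157 ≈ 96.71.

about 97 cases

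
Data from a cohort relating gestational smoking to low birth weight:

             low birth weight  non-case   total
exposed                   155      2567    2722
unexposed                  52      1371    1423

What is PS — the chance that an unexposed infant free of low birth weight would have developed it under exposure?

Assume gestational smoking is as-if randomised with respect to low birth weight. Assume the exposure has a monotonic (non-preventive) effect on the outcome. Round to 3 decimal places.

p₁ = P(outcome | exposed) = 155/2722 = 0.056943
p₀ = P(outcome | unexposed) = 52/1423 = 0.036543
Under exogeneity and monotonicity, PS = (p₁ − p₀)/(1 − p₀).
PS = (0.056943 − 0.036543) / 0.96346 ≈ 0.0212

PS ≈ 0.021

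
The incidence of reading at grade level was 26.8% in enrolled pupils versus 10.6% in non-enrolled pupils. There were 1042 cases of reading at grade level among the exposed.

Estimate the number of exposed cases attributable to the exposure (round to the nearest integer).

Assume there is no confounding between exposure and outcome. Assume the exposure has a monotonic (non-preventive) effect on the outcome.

p₁ = 0.268, p₀ = 0.106.
PN = (p₁ − p₀)/p₁ = (0.268 − 0.106) / 0.268 ≈ 0.60448.
Attributable cases ≈ PN × (exposed cases) = 0.60448 × 1042 ≈ 629.87.

about 630 cases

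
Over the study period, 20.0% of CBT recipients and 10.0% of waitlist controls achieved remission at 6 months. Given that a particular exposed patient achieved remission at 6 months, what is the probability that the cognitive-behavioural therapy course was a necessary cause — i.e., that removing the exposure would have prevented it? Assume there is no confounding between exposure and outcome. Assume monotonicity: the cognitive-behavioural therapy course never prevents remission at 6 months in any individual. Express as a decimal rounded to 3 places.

p₁ = 0.2, p₀ = 0.1.
Under exogeneity and monotonicity, PN = (p₁ − p₀) / p₁.
PN = (0.2 − 0.1) / 0.2 = 0.1 / 0.2 ≈ 0.5000

PN ≈ 0.500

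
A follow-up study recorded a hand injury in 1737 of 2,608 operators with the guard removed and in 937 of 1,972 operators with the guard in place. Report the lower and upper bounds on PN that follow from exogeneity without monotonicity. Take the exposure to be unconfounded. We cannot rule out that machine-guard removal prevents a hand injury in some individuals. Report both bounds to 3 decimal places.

0.287 ≤ PN ≤ 0.788

p₁ = P(outcome | exposed) = 1737/2608 = 0.66603
p₀ = P(outcome | unexposed) = 937/1972 = 0.47515
Under exogeneity alone the bounds on PN are max{0,(p₁−p₀)/p₁} ≤ PN ≤ min{1,(1−p₀)/p₁}.
  lower = (p₁ − p₀)/p₁ = 0.19088 / 0.66603 ≈ 0.2866
  upper = min{1, (1 − p₀)/p₁} = 0.52485 / 0.66603 ≈ 0.7880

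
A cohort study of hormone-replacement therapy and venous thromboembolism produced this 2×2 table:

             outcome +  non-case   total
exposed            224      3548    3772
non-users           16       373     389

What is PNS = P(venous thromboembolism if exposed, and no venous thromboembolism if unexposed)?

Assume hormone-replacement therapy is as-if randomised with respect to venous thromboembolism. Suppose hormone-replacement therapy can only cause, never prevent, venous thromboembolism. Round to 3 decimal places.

PNS ≈ 0.018

p₁ = P(outcome | exposed) = 224/3772 = 0.059385
p₀ = P(outcome | unexposed) = 16/389 = 0.041131
Under exogeneity and monotonicity, PNS = p₁ − p₀.
PNS = 0.059385 − 0.041131 = 0.018254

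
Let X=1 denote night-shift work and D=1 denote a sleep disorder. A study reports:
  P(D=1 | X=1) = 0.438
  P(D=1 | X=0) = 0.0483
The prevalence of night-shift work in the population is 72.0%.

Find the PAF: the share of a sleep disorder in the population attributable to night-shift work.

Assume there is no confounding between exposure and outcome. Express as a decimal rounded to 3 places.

PAF ≈ 0.853

Let p₁ = 0.438, p₀ = 0.0483.
Overall risk P(Y=1) = π·p₁ + (1−π)·p₀ = 0.72×0.438 + 0.28×0.0483 = 0.32888.
Under exogeneity, PAF = [P(Y=1) − p₀] / P(Y=1).
PAF = (0.32888 − 0.0483) / 0.32888 ≈ 0.8531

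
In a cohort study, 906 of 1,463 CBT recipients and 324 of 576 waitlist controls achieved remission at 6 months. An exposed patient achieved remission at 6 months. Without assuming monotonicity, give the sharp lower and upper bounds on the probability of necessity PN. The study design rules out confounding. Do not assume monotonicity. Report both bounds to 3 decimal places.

0.092 ≤ PN ≤ 0.706

p₁ = P(outcome | exposed) = 906/1463 = 0.61928
p₀ = P(outcome | unexposed) = 324/576 = 0.5625
Under exogeneity alone the bounds on PN are max{0,(p₁−p₀)/p₁} ≤ PN ≤ min{1,(1−p₀)/p₁}.
  lower = (p₁ − p₀)/p₁ = 0.056775 / 0.61928 ≈ 0.0917
  upper = min{1, (1 − p₀)/p₁} = 0.4375 / 0.61928 ≈ 0.7065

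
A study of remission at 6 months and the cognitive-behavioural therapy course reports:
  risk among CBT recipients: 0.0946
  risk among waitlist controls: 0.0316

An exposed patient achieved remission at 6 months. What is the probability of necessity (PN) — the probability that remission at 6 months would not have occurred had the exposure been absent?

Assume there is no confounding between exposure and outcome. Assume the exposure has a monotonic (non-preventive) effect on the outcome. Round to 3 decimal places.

PN ≈ 0.666

Let p₁ = 0.0946, p₀ = 0.0316.
Under exogeneity and monotonicity, PN = (p₁ − p₀) / p₁.
PN = (0.0946 − 0.0316) / 0.0946 = 0.063 / 0.0946 ≈ 0.6660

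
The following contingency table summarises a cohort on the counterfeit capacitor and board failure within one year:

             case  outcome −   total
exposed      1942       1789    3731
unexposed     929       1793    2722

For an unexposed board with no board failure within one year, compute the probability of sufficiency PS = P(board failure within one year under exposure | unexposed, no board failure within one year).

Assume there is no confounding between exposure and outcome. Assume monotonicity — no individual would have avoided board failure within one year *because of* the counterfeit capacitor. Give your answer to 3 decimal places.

p₁ = P(outcome | exposed) = 1942/3731 = 0.5205
p₀ = P(outcome | unexposed) = 929/2722 = 0.34129
Under exogeneity and monotonicity, PS = (p₁ − p₀)/(1 − p₀).
PS = (0.5205 − 0.34129) / 0.65871 ≈ 0.2721

PS ≈ 0.272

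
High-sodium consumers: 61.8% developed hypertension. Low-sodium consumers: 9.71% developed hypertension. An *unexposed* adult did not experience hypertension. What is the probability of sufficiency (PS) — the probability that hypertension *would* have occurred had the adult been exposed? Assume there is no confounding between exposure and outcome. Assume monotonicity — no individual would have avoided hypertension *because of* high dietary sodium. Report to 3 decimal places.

p₁ = 0.618, p₀ = 0.0971.
Under exogeneity and monotonicity, PS = (p₁ − p₀) / (1 − p₀).
PS = (0.618 − 0.0971) / (1 − 0.0971) = 0.5209 / 0.9029 ≈ 0.5769

PS ≈ 0.577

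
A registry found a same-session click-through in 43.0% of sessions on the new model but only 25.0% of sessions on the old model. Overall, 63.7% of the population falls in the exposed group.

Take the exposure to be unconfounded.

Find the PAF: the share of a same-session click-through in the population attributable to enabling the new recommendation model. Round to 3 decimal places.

p₁ = 0.43, p₀ = 0.25.
Overall risk P(Y=1) = π·p₁ + (1−π)·p₀ = 0.637×0.43 + 0.363×0.25 = 0.36466.
Under exogeneity, PAF = [P(Y=1) − p₀] / P(Y=1).
PAF = (0.36466 − 0.25) / 0.36466 ≈ 0.3144

PAF ≈ 0.314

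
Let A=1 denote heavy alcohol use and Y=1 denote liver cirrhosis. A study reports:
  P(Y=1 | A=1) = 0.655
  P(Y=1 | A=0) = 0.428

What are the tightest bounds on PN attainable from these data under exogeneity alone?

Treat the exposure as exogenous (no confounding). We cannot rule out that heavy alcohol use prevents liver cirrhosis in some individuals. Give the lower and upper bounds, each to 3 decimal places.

Let p₁ = 0.655, p₀ = 0.428.
Under exogeneity alone the bounds on PN are max{0,(p₁−p₀)/p₁} ≤ PN ≤ min{1,(1−p₀)/p₁}.
  lower = (p₁ − p₀)/p₁ = 0.227 / 0.655 ≈ 0.3466
  upper = min{1, (1 − p₀)/p₁} = 0.572 / 0.655 ≈ 0.8733

0.347 ≤ PN ≤ 0.873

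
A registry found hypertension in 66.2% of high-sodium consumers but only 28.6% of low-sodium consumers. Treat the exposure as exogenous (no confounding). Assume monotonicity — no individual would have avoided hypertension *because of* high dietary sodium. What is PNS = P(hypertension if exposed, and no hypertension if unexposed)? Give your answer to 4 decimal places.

PNS ≈ 0.3760

p₁ = 0.662, p₀ = 0.286.
Under exogeneity and monotonicity, PNS = p₁ − p₀.
PNS = 0.662 − 0.286 = 0.376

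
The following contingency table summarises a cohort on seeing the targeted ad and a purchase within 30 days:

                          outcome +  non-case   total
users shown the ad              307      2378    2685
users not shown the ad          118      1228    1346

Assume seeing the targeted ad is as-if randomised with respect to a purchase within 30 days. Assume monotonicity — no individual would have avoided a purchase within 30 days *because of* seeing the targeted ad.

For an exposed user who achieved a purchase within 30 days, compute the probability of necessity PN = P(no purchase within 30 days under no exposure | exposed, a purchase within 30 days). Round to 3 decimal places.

PN ≈ 0.233

p₁ = P(outcome | exposed) = 307/2685 = 0.11434
p₀ = P(outcome | unexposed) = 118/1346 = 0.087667
Under exogeneity and monotonicity, PN = (p₁ − p₀)/p₁.
PN = (0.11434 − 0.087667) / 0.11434 ≈ 0.2333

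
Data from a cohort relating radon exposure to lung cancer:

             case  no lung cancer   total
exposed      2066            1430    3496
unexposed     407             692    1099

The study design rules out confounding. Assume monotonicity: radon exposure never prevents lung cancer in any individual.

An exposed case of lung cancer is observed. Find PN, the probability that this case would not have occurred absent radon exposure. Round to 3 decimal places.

PN ≈ 0.373

p₁ = P(outcome | exposed) = 2066/3496 = 0.59096
p₀ = P(outcome | unexposed) = 407/1099 = 0.37034
Under exogeneity and monotonicity, PN = (p₁ − p₀)/p₁.
PN = (0.59096 − 0.37034) / 0.59096 ≈ 0.3733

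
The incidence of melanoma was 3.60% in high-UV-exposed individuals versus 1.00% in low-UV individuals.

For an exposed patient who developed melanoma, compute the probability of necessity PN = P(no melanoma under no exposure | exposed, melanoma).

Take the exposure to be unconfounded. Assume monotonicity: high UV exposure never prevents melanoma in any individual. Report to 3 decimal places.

PN ≈ 0.722

p₁ = 0.036, p₀ = 0.01.
Under exogeneity and monotonicity, PN = (p₁ − p₀) / p₁.
PN = (0.036 − 0.01) / 0.036 = 0.026 / 0.036 ≈ 0.7222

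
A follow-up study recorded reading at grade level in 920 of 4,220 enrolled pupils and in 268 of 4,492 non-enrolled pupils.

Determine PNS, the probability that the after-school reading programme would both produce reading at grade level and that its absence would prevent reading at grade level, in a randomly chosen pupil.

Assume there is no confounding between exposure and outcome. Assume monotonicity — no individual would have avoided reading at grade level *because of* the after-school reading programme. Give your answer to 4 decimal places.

PNS ≈ 0.1583

p₁ = P(outcome | exposed) = 920/4220 = 0.21801
p₀ = P(outcome | unexposed) = 268/4492 = 0.059662
Under exogeneity and monotonicity, PNS = p₁ − p₀.
PNS = 0.21801 − 0.059662 = 0.15835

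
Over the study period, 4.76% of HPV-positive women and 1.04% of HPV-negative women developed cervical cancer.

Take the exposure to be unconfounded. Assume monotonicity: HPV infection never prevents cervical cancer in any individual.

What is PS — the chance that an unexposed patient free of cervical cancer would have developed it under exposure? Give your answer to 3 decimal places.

PS ≈ 0.038

p₁ = 0.0476, p₀ = 0.0104.
Under exogeneity and monotonicity, PS = (p₁ − p₀) / (1 − p₀).
PS = (0.0476 − 0.0104) / (1 − 0.0104) = 0.0372 / 0.9896 ≈ 0.0376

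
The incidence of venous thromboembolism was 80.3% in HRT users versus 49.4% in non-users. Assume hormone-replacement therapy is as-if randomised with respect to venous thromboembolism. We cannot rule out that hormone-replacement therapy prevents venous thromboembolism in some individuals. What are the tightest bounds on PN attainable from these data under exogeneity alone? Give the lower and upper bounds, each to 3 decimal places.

p₁ = 0.803, p₀ = 0.494.
Under exogeneity alone the bounds on PN are max{0,(p₁−p₀)/p₁} ≤ PN ≤ min{1,(1−p₀)/p₁}.
  lower = (p₁ − p₀)/p₁ = 0.309 / 0.803 ≈ 0.3848
  upper = min{1, (1 − p₀)/p₁} = 0.506 / 0.803 ≈ 0.6301

0.385 ≤ PN ≤ 0.630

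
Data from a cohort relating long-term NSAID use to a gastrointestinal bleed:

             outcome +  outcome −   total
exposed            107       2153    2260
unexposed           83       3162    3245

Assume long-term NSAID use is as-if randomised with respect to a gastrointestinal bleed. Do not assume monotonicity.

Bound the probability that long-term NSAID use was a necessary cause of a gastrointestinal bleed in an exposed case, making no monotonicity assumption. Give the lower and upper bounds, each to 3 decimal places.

0.460 ≤ PN ≤ 1.000

p₁ = P(outcome | exposed) = 107/2260 = 0.047345
p₀ = P(outcome | unexposed) = 83/3245 = 0.025578
Under exogeneity alone the bounds on PN are max{0,(p₁−p₀)/p₁} ≤ PN ≤ min{1,(1−p₀)/p₁}.
  lower = (p₁ − p₀)/p₁ = 0.021767 / 0.047345 ≈ 0.4598
  upper = min{1, (1 − p₀)/p₁} = 0.97442 / 0.047345 ≈ 20.5813 → capped at 1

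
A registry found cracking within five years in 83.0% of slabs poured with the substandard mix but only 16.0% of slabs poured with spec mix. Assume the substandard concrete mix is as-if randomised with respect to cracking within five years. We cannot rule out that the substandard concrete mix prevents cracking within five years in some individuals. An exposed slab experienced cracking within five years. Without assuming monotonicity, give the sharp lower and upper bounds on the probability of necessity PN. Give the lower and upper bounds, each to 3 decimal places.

p₁ = 0.83, p₀ = 0.16.
Under exogeneity alone the bounds on PN are max{0,(p₁−p₀)/p₁} ≤ PN ≤ min{1,(1−p₀)/p₁}.
  lower = (p₁ − p₀)/p₁ = 0.67 / 0.83 ≈ 0.8072
  upper = min{1, (1 − p₀)/p₁} = 0.84 / 0.83 ≈ 1.0120 → capped at 1

0.807 ≤ PN ≤ 1.000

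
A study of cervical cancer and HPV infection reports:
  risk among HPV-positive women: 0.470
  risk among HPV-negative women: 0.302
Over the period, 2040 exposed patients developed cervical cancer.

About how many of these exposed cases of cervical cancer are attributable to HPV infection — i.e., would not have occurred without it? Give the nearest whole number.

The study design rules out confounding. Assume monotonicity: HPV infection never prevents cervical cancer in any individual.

about 729 cases

Let p₁ = 0.47, p₀ = 0.302.
PN = (p₁ − p₀)/p₁ = (0.47 − 0.302) / 0.47 ≈ 0.35745.
Attributable cases ≈ PN × (exposed cases) = 0.35745 × 2040 ≈ 729.19.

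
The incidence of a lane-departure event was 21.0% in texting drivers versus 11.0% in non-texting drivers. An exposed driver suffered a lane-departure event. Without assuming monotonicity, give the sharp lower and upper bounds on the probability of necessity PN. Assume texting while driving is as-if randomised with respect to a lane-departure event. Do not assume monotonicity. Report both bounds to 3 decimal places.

p₁ = 0.21, p₀ = 0.11.
Under exogeneity alone the bounds on PN are max{0,(p₁−p₀)/p₁} ≤ PN ≤ min{1,(1−p₀)/p₁}.
  lower = (p₁ − p₀)/p₁ = 0.1 / 0.21 ≈ 0.4762
  upper = min{1, (1 − p₀)/p₁} = 0.89 / 0.21 ≈ 4.2381 → capped at 1

0.476 ≤ PN ≤ 1.000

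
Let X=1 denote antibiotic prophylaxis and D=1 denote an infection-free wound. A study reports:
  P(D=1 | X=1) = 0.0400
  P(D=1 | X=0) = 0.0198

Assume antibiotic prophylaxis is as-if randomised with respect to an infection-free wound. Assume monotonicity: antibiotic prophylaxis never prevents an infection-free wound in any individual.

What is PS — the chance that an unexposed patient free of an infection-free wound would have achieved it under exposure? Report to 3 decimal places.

PS ≈ 0.021

Let p₁ = 0.04, p₀ = 0.0198.
Under exogeneity and monotonicity, PS = (p₁ − p₀) / (1 − p₀).
PS = (0.04 − 0.0198) / (1 − 0.0198) = 0.0202 / 0.9802 ≈ 0.0206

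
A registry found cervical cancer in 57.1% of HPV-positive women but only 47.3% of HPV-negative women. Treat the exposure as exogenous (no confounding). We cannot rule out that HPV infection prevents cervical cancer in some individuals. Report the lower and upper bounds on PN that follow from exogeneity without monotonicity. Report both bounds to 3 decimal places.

0.172 ≤ PN ≤ 0.923

p₁ = 0.571, p₀ = 0.473.
Under exogeneity alone the bounds on PN are max{0,(p₁−p₀)/p₁} ≤ PN ≤ min{1,(1−p₀)/p₁}.
  lower = (p₁ − p₀)/p₁ = 0.098 / 0.571 ≈ 0.1716
  upper = min{1, (1 − p₀)/p₁} = 0.527 / 0.571 ≈ 0.9229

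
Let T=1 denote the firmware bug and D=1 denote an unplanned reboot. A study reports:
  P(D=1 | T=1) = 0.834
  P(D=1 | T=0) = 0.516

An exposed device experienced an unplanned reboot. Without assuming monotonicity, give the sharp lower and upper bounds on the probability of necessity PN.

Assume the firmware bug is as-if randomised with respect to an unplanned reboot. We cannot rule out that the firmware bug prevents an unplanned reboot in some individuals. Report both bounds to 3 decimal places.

0.381 ≤ PN ≤ 0.580

Let p₁ = 0.834, p₀ = 0.516.
Under exogeneity alone the bounds on PN are max{0,(p₁−p₀)/p₁} ≤ PN ≤ min{1,(1−p₀)/p₁}.
  lower = (p₁ − p₀)/p₁ = 0.318 / 0.834 ≈ 0.3813
  upper = min{1, (1 − p₀)/p₁} = 0.484 / 0.834 ≈ 0.5803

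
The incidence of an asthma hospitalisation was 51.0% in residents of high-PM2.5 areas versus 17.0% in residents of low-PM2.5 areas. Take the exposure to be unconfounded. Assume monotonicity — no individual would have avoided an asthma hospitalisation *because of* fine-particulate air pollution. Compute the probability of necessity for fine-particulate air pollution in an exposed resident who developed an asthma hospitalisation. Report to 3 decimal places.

PN ≈ 0.667

p₁ = 0.51, p₀ = 0.17.
Under exogeneity and monotonicity, PN = (p₁ − p₀) / p₁.
PN = (0.51 − 0.17) / 0.51 = 0.34 / 0.51 ≈ 0.6667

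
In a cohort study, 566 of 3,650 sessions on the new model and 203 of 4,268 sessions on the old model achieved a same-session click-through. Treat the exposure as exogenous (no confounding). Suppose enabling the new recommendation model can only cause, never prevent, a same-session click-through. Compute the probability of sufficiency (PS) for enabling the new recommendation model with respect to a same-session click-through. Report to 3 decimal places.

PS ≈ 0.113

p₁ = P(outcome | exposed) = 566/3650 = 0.15507
p₀ = P(outcome | unexposed) = 203/4268 = 0.047563
Under exogeneity and monotonicity, PS = (p₁ − p₀) / (1 − p₀).
PS = (0.15507 − 0.047563) / (1 − 0.047563) = 0.10751 / 0.95244 ≈ 0.1129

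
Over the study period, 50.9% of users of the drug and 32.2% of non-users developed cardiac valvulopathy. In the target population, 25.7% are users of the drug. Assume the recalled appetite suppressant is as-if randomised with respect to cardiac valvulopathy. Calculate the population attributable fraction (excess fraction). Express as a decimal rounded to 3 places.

PAF ≈ 0.130

p₁ = 0.509, p₀ = 0.322.
Overall risk P(Y=1) = π·p₁ + (1−π)·p₀ = 0.257×0.509 + 0.743×0.322 = 0.37006.
Under exogeneity, PAF = [P(Y=1) − p₀] / P(Y=1).
PAF = (0.37006 − 0.322) / 0.37006 ≈ 0.1299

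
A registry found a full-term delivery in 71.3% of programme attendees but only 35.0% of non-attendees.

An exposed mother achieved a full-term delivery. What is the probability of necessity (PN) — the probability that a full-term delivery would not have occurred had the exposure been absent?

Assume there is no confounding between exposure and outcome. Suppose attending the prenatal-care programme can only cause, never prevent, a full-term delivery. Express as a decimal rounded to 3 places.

p₁ = 0.713, p₀ = 0.35.
Under exogeneity and monotonicity, PN = (p₁ − p₀) / p₁.
PN = (0.713 − 0.35) / 0.713 = 0.363 / 0.713 ≈ 0.5091

PN ≈ 0.509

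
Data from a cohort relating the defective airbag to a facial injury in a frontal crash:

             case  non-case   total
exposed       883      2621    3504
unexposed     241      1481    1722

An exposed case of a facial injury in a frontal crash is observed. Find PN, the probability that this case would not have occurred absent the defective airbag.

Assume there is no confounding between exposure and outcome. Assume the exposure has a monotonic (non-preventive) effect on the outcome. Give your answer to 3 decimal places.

PN ≈ 0.445

p₁ = P(outcome | exposed) = 883/3504 = 0.252
p₀ = P(outcome | unexposed) = 241/1722 = 0.13995
Under exogeneity and monotonicity, PN = (p₁ − p₀)/p₁.
PN = (0.252 − 0.13995) / 0.252 ≈ 0.4446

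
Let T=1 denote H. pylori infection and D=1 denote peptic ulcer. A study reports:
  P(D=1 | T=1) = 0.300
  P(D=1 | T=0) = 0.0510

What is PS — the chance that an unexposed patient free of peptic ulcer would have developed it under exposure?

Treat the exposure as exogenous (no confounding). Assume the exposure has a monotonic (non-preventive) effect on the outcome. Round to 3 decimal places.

PS ≈ 0.262

Let p₁ = 0.3, p₀ = 0.051.
Under exogeneity and monotonicity, PS = (p₁ − p₀) / (1 − p₀).
PS = (0.3 − 0.051) / (1 − 0.051) = 0.249 / 0.949 ≈ 0.2624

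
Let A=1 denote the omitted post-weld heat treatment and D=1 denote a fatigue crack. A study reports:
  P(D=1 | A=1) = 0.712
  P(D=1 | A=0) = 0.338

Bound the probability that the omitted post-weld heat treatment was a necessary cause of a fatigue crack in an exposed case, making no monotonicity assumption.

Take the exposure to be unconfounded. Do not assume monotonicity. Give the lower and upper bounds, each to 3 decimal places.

0.525 ≤ PN ≤ 0.930

Let p₁ = 0.712, p₀ = 0.338.
Under exogeneity alone the bounds on PN are max{0,(p₁−p₀)/p₁} ≤ PN ≤ min{1,(1−p₀)/p₁}.
  lower = (p₁ − p₀)/p₁ = 0.374 / 0.712 ≈ 0.5253
  upper = min{1, (1 − p₀)/p₁} = 0.662 / 0.712 ≈ 0.9298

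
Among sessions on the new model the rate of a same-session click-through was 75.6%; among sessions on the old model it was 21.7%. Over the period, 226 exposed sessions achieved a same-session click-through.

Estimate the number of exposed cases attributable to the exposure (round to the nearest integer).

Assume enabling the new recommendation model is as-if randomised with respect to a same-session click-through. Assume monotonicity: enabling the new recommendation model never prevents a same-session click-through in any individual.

p₁ = 0.756, p₀ = 0.217.
PN = (p₁ − p₀)/p₁ = (0.756 − 0.217) / 0.756 ≈ 0.71296.
Attributable cases ≈ PN × (exposed cases) = 0.71296 × 226 ≈ 161.13.

about 161 cases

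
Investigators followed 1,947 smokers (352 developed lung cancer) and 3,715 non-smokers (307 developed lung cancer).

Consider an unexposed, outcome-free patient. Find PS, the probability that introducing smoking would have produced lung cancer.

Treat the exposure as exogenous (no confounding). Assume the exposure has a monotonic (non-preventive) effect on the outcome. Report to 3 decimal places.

PS ≈ 0.107

p₁ = P(outcome | exposed) = 352/1947 = 0.18079
p₀ = P(outcome | unexposed) = 307/3715 = 0.082638
Under exogeneity and monotonicity, PS = (p₁ − p₀) / (1 − p₀).
PS = (0.18079 − 0.082638) / (1 − 0.082638) = 0.098153 / 0.91736 ≈ 0.1070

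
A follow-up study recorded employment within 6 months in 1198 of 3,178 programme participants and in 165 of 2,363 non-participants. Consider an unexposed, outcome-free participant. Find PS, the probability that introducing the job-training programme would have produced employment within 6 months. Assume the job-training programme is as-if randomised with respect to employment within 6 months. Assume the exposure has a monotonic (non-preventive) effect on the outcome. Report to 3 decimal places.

PS ≈ 0.330

p₁ = P(outcome | exposed) = 1198/3178 = 0.37697
p₀ = P(outcome | unexposed) = 165/2363 = 0.069826
Under exogeneity and monotonicity, PS = (p₁ − p₀) / (1 − p₀).
PS = (0.37697 − 0.069826) / (1 − 0.069826) = 0.30714 / 0.93017 ≈ 0.3302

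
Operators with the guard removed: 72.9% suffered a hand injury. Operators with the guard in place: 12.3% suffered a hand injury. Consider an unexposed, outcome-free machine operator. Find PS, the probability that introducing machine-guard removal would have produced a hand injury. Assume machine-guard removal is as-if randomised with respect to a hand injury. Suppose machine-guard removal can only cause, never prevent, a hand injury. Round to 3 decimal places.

PS ≈ 0.691

p₁ = 0.729, p₀ = 0.123.
Under exogeneity and monotonicity, PS = (p₁ − p₀) / (1 − p₀).
PS = (0.729 − 0.123) / (1 − 0.123) = 0.606 / 0.877 ≈ 0.6910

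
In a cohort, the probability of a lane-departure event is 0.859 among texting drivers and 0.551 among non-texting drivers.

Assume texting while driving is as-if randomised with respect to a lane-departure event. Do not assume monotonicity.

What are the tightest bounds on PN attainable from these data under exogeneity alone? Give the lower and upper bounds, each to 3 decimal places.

Let p₁ = 0.859, p₀ = 0.551.
Under exogeneity alone the bounds on PN are max{0,(p₁−p₀)/p₁} ≤ PN ≤ min{1,(1−p₀)/p₁}.
  lower = (p₁ − p₀)/p₁ = 0.308 / 0.859 ≈ 0.3586
  upper = min{1, (1 − p₀)/p₁} = 0.449 / 0.859 ≈ 0.5227

0.359 ≤ PN ≤ 0.523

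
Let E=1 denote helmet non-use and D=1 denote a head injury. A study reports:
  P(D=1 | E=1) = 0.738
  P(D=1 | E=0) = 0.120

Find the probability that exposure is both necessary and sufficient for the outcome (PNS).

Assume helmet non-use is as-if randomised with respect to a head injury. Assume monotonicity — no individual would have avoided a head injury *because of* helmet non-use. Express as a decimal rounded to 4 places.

PNS ≈ 0.6180

Let p₁ = 0.738, p₀ = 0.12.
Under exogeneity and monotonicity, PNS = p₁ − p₀.
PNS = 0.738 − 0.12 = 0.618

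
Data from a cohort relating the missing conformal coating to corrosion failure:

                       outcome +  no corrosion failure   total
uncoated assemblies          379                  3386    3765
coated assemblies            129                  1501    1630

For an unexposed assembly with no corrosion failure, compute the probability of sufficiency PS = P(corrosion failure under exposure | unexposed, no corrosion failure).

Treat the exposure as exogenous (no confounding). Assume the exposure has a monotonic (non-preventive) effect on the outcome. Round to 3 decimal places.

PS ≈ 0.023

p₁ = P(outcome | exposed) = 379/3765 = 0.10066
p₀ = P(outcome | unexposed) = 129/1630 = 0.079141
Under exogeneity and monotonicity, PS = (p₁ − p₀) / (1 − p₀).
PS = (0.10066 − 0.079141) / (1 − 0.079141) = 0.021523 / 0.92086 ≈ 0.0234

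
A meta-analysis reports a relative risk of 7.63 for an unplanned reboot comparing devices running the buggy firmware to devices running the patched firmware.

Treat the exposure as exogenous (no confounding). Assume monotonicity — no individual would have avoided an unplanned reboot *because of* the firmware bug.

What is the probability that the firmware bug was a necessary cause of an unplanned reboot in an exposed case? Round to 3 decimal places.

Under exogeneity and monotonicity, PN = (RR − 1) / RR = 1 − 1/RR.
PN = (7.63 − 1) / 7.63 = 6.63 / 7.63 ≈ 0.8689

PN ≈ 0.869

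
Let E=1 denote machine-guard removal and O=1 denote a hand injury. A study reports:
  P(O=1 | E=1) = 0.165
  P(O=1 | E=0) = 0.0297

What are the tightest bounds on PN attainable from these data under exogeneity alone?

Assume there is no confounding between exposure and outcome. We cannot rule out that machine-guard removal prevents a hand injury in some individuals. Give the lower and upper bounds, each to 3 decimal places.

Let p₁ = 0.165, p₀ = 0.0297.
Under exogeneity alone the bounds on PN are max{0,(p₁−p₀)/p₁} ≤ PN ≤ min{1,(1−p₀)/p₁}.
  lower = (p₁ − p₀)/p₁ = 0.1353 / 0.165 ≈ 0.8200
  upper = min{1, (1 − p₀)/p₁} = 0.9703 / 0.165 ≈ 5.8806 → capped at 1

0.820 ≤ PN ≤ 1.000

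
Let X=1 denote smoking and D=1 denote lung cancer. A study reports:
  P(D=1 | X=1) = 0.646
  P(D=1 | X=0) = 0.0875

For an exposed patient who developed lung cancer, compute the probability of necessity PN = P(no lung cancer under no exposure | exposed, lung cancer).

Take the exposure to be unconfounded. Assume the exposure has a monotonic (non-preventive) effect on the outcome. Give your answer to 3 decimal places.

Let p₁ = 0.646, p₀ = 0.0875.
Under exogeneity and monotonicity, PN = (p₁ − p₀) / p₁.
PN = (0.646 − 0.0875) / 0.646 = 0.5585 / 0.646 ≈ 0.8646

PN ≈ 0.865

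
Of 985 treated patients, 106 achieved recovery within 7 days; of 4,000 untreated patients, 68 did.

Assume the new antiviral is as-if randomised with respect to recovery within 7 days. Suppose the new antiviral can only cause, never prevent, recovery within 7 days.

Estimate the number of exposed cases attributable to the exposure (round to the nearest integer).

p₁ = P(outcome | exposed) = 106/985 = 0.10761
p₀ = P(outcome | unexposed) = 68/4000 = 0.017
PN = (p₁ − p₀)/p₁ = (0.10761 − 0.017) / 0.10761 ≈ 0.84203.
Attributable cases ≈ PN × (exposed cases) = 0.84203 × 106 ≈ 89.25.

about 89 cases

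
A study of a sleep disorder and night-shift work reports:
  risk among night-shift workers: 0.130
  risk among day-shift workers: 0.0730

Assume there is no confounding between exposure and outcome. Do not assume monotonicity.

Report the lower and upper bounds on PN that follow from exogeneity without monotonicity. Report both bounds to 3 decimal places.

0.438 ≤ PN ≤ 1.000

Let p₁ = 0.13, p₀ = 0.073.
Under exogeneity alone the bounds on PN are max{0,(p₁−p₀)/p₁} ≤ PN ≤ min{1,(1−p₀)/p₁}.
  lower = (p₁ − p₀)/p₁ = 0.057 / 0.13 ≈ 0.4385
  upper = min{1, (1 − p₀)/p₁} = 0.927 / 0.13 ≈ 7.1308 → capped at 1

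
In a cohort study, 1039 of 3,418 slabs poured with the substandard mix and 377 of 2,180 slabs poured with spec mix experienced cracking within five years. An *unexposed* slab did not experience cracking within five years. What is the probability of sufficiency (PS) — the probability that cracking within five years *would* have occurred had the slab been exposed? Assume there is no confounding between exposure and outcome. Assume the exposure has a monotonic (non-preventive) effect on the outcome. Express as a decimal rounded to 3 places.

PS ≈ 0.158

p₁ = P(outcome | exposed) = 1039/3418 = 0.30398
p₀ = P(outcome | unexposed) = 377/2180 = 0.17294
Under exogeneity and monotonicity, PS = (p₁ − p₀) / (1 − p₀).
PS = (0.30398 − 0.17294) / (1 − 0.17294) = 0.13104 / 0.82706 ≈ 0.1584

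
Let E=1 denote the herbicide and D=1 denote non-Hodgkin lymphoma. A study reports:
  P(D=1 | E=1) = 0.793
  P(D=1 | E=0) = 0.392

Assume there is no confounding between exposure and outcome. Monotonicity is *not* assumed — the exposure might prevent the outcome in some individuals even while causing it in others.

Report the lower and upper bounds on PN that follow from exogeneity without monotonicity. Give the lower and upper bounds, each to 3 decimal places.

0.506 ≤ PN ≤ 0.767

Let p₁ = 0.793, p₀ = 0.392.
Under exogeneity alone the bounds on PN are max{0,(p₁−p₀)/p₁} ≤ PN ≤ min{1,(1−p₀)/p₁}.
  lower = (p₁ − p₀)/p₁ = 0.401 / 0.793 ≈ 0.5057
  upper = min{1, (1 − p₀)/p₁} = 0.608 / 0.793 ≈ 0.7667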